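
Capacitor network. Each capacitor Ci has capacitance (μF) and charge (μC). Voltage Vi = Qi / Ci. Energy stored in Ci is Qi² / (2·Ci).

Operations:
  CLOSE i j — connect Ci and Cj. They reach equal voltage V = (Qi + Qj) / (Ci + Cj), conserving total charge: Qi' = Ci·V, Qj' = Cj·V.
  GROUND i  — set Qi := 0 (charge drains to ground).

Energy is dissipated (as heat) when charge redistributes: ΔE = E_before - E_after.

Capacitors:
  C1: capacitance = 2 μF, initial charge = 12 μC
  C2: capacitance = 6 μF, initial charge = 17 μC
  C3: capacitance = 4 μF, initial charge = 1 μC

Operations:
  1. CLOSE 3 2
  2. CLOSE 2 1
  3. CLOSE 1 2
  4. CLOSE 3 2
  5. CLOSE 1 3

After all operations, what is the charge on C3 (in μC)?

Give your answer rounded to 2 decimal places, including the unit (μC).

Initial: C1(2μF, Q=12μC, V=6.00V), C2(6μF, Q=17μC, V=2.83V), C3(4μF, Q=1μC, V=0.25V)
Op 1: CLOSE 3-2: Q_total=18.00, C_total=10.00, V=1.80; Q3=7.20, Q2=10.80; dissipated=8.008
Op 2: CLOSE 2-1: Q_total=22.80, C_total=8.00, V=2.85; Q2=17.10, Q1=5.70; dissipated=13.230
Op 3: CLOSE 1-2: Q_total=22.80, C_total=8.00, V=2.85; Q1=5.70, Q2=17.10; dissipated=0.000
Op 4: CLOSE 3-2: Q_total=24.30, C_total=10.00, V=2.43; Q3=9.72, Q2=14.58; dissipated=1.323
Op 5: CLOSE 1-3: Q_total=15.42, C_total=6.00, V=2.57; Q1=5.14, Q3=10.28; dissipated=0.118
Final charges: Q1=5.14, Q2=14.58, Q3=10.28

Answer: 10.28 μC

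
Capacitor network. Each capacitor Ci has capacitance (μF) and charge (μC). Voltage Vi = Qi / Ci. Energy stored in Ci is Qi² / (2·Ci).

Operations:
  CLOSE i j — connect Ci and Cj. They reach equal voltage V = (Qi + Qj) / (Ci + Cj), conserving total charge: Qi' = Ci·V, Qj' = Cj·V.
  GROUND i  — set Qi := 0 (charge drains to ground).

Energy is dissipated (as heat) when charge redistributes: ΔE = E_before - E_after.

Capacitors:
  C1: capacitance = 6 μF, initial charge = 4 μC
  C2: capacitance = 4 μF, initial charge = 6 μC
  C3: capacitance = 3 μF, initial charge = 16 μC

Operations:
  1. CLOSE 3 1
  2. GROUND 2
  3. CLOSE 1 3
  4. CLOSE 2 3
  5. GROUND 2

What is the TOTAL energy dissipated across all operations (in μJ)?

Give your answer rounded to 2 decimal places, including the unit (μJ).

Answer: 32.32 μJ

Derivation:
Initial: C1(6μF, Q=4μC, V=0.67V), C2(4μF, Q=6μC, V=1.50V), C3(3μF, Q=16μC, V=5.33V)
Op 1: CLOSE 3-1: Q_total=20.00, C_total=9.00, V=2.22; Q3=6.67, Q1=13.33; dissipated=21.778
Op 2: GROUND 2: Q2=0; energy lost=4.500
Op 3: CLOSE 1-3: Q_total=20.00, C_total=9.00, V=2.22; Q1=13.33, Q3=6.67; dissipated=0.000
Op 4: CLOSE 2-3: Q_total=6.67, C_total=7.00, V=0.95; Q2=3.81, Q3=2.86; dissipated=4.233
Op 5: GROUND 2: Q2=0; energy lost=1.814
Total dissipated: 32.325 μJ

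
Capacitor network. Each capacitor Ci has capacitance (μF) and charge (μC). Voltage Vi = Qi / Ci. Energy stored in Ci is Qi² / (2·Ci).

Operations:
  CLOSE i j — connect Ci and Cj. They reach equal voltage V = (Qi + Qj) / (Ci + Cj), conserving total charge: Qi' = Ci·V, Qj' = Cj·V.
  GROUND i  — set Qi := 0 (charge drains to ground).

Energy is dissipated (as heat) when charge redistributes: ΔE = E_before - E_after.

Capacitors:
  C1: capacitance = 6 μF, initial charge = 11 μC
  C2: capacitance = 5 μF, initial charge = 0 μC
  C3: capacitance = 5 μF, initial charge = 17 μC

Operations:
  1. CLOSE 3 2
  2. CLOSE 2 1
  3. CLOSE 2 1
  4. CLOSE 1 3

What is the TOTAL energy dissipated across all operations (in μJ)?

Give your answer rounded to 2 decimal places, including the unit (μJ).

Answer: 14.48 μJ

Derivation:
Initial: C1(6μF, Q=11μC, V=1.83V), C2(5μF, Q=0μC, V=0.00V), C3(5μF, Q=17μC, V=3.40V)
Op 1: CLOSE 3-2: Q_total=17.00, C_total=10.00, V=1.70; Q3=8.50, Q2=8.50; dissipated=14.450
Op 2: CLOSE 2-1: Q_total=19.50, C_total=11.00, V=1.77; Q2=8.86, Q1=10.64; dissipated=0.024
Op 3: CLOSE 2-1: Q_total=19.50, C_total=11.00, V=1.77; Q2=8.86, Q1=10.64; dissipated=0.000
Op 4: CLOSE 1-3: Q_total=19.14, C_total=11.00, V=1.74; Q1=10.44, Q3=8.70; dissipated=0.007
Total dissipated: 14.481 μJ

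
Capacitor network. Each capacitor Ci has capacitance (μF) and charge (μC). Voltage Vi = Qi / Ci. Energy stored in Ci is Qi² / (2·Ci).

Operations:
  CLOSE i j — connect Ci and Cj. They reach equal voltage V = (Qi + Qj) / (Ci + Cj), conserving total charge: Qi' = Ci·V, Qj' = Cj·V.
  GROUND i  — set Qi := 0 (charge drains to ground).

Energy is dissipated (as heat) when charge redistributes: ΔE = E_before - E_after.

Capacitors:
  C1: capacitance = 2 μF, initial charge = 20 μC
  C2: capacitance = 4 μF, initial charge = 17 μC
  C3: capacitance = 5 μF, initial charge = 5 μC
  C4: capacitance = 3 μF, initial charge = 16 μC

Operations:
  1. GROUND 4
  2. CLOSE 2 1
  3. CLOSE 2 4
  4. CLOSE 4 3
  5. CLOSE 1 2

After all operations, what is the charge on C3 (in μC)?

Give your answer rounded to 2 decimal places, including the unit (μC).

Initial: C1(2μF, Q=20μC, V=10.00V), C2(4μF, Q=17μC, V=4.25V), C3(5μF, Q=5μC, V=1.00V), C4(3μF, Q=16μC, V=5.33V)
Op 1: GROUND 4: Q4=0; energy lost=42.667
Op 2: CLOSE 2-1: Q_total=37.00, C_total=6.00, V=6.17; Q2=24.67, Q1=12.33; dissipated=22.042
Op 3: CLOSE 2-4: Q_total=24.67, C_total=7.00, V=3.52; Q2=14.10, Q4=10.57; dissipated=32.595
Op 4: CLOSE 4-3: Q_total=15.57, C_total=8.00, V=1.95; Q4=5.84, Q3=9.73; dissipated=5.972
Op 5: CLOSE 1-2: Q_total=26.43, C_total=6.00, V=4.40; Q1=8.81, Q2=17.62; dissipated=4.656
Final charges: Q1=8.81, Q2=17.62, Q3=9.73, Q4=5.84

Answer: 9.73 μC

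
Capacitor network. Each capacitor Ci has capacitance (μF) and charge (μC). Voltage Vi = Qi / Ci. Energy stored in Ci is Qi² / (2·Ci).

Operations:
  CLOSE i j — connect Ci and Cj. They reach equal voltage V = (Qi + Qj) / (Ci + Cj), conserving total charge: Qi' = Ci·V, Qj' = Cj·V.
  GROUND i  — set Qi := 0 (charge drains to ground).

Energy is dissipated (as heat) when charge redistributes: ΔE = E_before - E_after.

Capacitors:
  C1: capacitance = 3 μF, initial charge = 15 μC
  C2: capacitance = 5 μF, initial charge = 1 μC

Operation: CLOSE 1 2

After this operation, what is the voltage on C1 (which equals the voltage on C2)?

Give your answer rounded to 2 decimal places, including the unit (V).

Answer: 2.00 V

Derivation:
Initial: C1(3μF, Q=15μC, V=5.00V), C2(5μF, Q=1μC, V=0.20V)
Op 1: CLOSE 1-2: Q_total=16.00, C_total=8.00, V=2.00; Q1=6.00, Q2=10.00; dissipated=21.600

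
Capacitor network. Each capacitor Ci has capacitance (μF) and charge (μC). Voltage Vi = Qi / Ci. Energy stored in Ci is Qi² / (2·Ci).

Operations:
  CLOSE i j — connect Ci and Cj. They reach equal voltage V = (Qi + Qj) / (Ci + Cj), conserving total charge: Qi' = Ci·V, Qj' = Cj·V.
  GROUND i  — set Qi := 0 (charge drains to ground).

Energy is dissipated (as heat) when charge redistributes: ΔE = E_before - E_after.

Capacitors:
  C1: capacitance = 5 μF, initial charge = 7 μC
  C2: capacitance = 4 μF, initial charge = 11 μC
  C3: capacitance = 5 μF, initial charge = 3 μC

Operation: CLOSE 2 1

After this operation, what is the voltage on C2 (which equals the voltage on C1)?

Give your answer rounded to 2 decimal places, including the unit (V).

Initial: C1(5μF, Q=7μC, V=1.40V), C2(4μF, Q=11μC, V=2.75V), C3(5μF, Q=3μC, V=0.60V)
Op 1: CLOSE 2-1: Q_total=18.00, C_total=9.00, V=2.00; Q2=8.00, Q1=10.00; dissipated=2.025

Answer: 2.00 V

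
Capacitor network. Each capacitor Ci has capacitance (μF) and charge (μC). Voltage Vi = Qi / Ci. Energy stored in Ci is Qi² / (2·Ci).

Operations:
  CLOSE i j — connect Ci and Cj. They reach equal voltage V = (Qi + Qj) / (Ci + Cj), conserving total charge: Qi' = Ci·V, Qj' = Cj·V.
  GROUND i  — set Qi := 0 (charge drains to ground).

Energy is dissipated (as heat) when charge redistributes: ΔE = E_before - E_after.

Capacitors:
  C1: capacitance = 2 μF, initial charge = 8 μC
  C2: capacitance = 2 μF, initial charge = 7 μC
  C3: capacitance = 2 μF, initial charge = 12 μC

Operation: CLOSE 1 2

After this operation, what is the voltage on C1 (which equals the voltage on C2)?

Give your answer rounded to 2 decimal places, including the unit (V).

Initial: C1(2μF, Q=8μC, V=4.00V), C2(2μF, Q=7μC, V=3.50V), C3(2μF, Q=12μC, V=6.00V)
Op 1: CLOSE 1-2: Q_total=15.00, C_total=4.00, V=3.75; Q1=7.50, Q2=7.50; dissipated=0.125

Answer: 3.75 V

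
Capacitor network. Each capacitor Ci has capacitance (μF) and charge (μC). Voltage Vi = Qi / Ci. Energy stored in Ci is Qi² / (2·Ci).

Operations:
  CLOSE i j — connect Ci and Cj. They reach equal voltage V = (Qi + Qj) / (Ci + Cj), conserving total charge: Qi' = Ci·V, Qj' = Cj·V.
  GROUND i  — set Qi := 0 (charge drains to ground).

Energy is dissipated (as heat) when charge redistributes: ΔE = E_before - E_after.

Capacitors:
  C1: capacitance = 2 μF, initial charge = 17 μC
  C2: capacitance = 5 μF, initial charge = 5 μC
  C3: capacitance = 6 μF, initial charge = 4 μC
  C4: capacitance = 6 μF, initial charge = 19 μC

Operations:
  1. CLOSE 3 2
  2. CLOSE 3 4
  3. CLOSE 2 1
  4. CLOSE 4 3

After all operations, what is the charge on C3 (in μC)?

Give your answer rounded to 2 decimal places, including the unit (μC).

Initial: C1(2μF, Q=17μC, V=8.50V), C2(5μF, Q=5μC, V=1.00V), C3(6μF, Q=4μC, V=0.67V), C4(6μF, Q=19μC, V=3.17V)
Op 1: CLOSE 3-2: Q_total=9.00, C_total=11.00, V=0.82; Q3=4.91, Q2=4.09; dissipated=0.152
Op 2: CLOSE 3-4: Q_total=23.91, C_total=12.00, V=1.99; Q3=11.95, Q4=11.95; dissipated=8.273
Op 3: CLOSE 2-1: Q_total=21.09, C_total=7.00, V=3.01; Q2=15.06, Q1=6.03; dissipated=42.150
Op 4: CLOSE 4-3: Q_total=23.91, C_total=12.00, V=1.99; Q4=11.95, Q3=11.95; dissipated=0.000
Final charges: Q1=6.03, Q2=15.06, Q3=11.95, Q4=11.95

Answer: 11.95 μC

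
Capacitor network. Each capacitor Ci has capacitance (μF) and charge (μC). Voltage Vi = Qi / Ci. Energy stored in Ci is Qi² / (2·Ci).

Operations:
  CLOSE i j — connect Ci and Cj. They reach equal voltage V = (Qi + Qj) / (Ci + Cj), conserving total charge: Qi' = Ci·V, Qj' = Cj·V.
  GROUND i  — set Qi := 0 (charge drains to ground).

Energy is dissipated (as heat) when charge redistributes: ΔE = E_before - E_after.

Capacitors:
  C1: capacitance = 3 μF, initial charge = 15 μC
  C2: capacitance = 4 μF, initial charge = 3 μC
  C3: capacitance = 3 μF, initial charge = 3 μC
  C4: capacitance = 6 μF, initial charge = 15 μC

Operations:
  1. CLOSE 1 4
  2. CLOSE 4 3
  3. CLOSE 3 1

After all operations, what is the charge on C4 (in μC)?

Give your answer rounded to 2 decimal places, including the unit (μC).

Initial: C1(3μF, Q=15μC, V=5.00V), C2(4μF, Q=3μC, V=0.75V), C3(3μF, Q=3μC, V=1.00V), C4(6μF, Q=15μC, V=2.50V)
Op 1: CLOSE 1-4: Q_total=30.00, C_total=9.00, V=3.33; Q1=10.00, Q4=20.00; dissipated=6.250
Op 2: CLOSE 4-3: Q_total=23.00, C_total=9.00, V=2.56; Q4=15.33, Q3=7.67; dissipated=5.444
Op 3: CLOSE 3-1: Q_total=17.67, C_total=6.00, V=2.94; Q3=8.83, Q1=8.83; dissipated=0.454
Final charges: Q1=8.83, Q2=3.00, Q3=8.83, Q4=15.33

Answer: 15.33 μC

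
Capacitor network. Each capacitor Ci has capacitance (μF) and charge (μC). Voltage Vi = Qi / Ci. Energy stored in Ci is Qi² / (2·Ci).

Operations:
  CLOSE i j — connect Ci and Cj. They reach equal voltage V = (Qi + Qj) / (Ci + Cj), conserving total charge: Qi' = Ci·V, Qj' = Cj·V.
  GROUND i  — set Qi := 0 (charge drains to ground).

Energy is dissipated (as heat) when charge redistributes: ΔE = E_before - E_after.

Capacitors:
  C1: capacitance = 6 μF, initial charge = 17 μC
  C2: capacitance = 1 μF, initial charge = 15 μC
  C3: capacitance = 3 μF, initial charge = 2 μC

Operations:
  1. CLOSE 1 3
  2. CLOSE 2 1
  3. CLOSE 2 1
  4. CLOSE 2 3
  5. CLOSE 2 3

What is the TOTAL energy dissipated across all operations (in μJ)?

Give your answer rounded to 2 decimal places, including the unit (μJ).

Answer: 77.16 μJ

Derivation:
Initial: C1(6μF, Q=17μC, V=2.83V), C2(1μF, Q=15μC, V=15.00V), C3(3μF, Q=2μC, V=0.67V)
Op 1: CLOSE 1-3: Q_total=19.00, C_total=9.00, V=2.11; Q1=12.67, Q3=6.33; dissipated=4.694
Op 2: CLOSE 2-1: Q_total=27.67, C_total=7.00, V=3.95; Q2=3.95, Q1=23.71; dissipated=71.196
Op 3: CLOSE 2-1: Q_total=27.67, C_total=7.00, V=3.95; Q2=3.95, Q1=23.71; dissipated=0.000
Op 4: CLOSE 2-3: Q_total=10.29, C_total=4.00, V=2.57; Q2=2.57, Q3=7.71; dissipated=1.271
Op 5: CLOSE 2-3: Q_total=10.29, C_total=4.00, V=2.57; Q2=2.57, Q3=7.71; dissipated=0.000
Total dissipated: 77.162 μJ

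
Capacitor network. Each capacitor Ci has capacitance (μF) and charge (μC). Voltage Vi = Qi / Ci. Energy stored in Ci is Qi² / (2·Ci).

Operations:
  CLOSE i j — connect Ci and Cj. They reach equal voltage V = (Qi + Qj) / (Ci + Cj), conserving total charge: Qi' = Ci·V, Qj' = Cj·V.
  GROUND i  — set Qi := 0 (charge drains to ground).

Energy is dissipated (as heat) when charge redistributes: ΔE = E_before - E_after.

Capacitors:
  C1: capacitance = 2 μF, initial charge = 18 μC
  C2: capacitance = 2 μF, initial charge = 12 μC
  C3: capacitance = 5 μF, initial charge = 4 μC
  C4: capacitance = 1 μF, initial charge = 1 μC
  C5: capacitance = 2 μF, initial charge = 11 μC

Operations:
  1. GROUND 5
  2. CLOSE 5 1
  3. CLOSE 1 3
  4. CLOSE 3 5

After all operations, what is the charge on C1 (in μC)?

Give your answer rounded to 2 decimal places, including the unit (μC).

Answer: 3.71 μC

Derivation:
Initial: C1(2μF, Q=18μC, V=9.00V), C2(2μF, Q=12μC, V=6.00V), C3(5μF, Q=4μC, V=0.80V), C4(1μF, Q=1μC, V=1.00V), C5(2μF, Q=11μC, V=5.50V)
Op 1: GROUND 5: Q5=0; energy lost=30.250
Op 2: CLOSE 5-1: Q_total=18.00, C_total=4.00, V=4.50; Q5=9.00, Q1=9.00; dissipated=40.500
Op 3: CLOSE 1-3: Q_total=13.00, C_total=7.00, V=1.86; Q1=3.71, Q3=9.29; dissipated=9.779
Op 4: CLOSE 3-5: Q_total=18.29, C_total=7.00, V=2.61; Q3=13.06, Q5=5.22; dissipated=4.989
Final charges: Q1=3.71, Q2=12.00, Q3=13.06, Q4=1.00, Q5=5.22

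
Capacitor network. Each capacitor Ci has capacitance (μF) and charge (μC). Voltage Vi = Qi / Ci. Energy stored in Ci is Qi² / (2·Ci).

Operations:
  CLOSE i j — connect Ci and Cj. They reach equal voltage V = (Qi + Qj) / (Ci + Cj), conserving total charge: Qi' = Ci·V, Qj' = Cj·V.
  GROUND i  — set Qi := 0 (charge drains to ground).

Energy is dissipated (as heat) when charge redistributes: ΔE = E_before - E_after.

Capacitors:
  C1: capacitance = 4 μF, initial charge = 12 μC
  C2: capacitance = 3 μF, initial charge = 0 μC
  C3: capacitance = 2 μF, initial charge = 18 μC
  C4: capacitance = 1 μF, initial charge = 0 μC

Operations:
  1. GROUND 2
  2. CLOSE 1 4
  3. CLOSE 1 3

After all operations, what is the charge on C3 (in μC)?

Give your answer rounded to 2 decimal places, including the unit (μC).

Answer: 9.20 μC

Derivation:
Initial: C1(4μF, Q=12μC, V=3.00V), C2(3μF, Q=0μC, V=0.00V), C3(2μF, Q=18μC, V=9.00V), C4(1μF, Q=0μC, V=0.00V)
Op 1: GROUND 2: Q2=0; energy lost=0.000
Op 2: CLOSE 1-4: Q_total=12.00, C_total=5.00, V=2.40; Q1=9.60, Q4=2.40; dissipated=3.600
Op 3: CLOSE 1-3: Q_total=27.60, C_total=6.00, V=4.60; Q1=18.40, Q3=9.20; dissipated=29.040
Final charges: Q1=18.40, Q2=0.00, Q3=9.20, Q4=2.40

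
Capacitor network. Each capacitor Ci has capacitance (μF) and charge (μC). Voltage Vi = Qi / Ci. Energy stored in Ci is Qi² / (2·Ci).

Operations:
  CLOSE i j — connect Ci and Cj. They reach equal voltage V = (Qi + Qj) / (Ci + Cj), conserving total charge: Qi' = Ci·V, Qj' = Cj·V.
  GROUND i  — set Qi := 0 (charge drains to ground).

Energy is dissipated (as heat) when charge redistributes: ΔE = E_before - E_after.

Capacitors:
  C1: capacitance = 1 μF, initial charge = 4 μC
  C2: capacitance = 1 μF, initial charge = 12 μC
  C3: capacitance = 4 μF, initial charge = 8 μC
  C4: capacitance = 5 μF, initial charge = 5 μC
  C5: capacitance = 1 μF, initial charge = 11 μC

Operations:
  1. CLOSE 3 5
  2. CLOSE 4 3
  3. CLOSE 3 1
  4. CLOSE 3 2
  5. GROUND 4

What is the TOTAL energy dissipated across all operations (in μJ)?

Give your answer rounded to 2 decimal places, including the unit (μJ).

Initial: C1(1μF, Q=4μC, V=4.00V), C2(1μF, Q=12μC, V=12.00V), C3(4μF, Q=8μC, V=2.00V), C4(5μF, Q=5μC, V=1.00V), C5(1μF, Q=11μC, V=11.00V)
Op 1: CLOSE 3-5: Q_total=19.00, C_total=5.00, V=3.80; Q3=15.20, Q5=3.80; dissipated=32.400
Op 2: CLOSE 4-3: Q_total=20.20, C_total=9.00, V=2.24; Q4=11.22, Q3=8.98; dissipated=8.711
Op 3: CLOSE 3-1: Q_total=12.98, C_total=5.00, V=2.60; Q3=10.38, Q1=2.60; dissipated=1.233
Op 4: CLOSE 3-2: Q_total=22.38, C_total=5.00, V=4.48; Q3=17.91, Q2=4.48; dissipated=35.377
Op 5: GROUND 4: Q4=0; energy lost=12.594
Total dissipated: 90.315 μJ

Answer: 90.32 μJ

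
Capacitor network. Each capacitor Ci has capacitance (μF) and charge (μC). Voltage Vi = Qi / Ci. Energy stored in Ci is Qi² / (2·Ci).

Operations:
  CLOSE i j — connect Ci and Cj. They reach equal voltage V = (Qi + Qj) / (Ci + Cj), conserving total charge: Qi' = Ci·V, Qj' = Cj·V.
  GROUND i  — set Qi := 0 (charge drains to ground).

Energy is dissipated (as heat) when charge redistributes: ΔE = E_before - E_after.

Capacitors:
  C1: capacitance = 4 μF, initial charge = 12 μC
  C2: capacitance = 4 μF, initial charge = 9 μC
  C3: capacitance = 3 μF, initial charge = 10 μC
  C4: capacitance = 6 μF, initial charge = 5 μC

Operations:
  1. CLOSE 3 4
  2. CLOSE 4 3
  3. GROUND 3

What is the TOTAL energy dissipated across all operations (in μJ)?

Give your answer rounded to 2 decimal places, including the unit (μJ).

Answer: 10.42 μJ

Derivation:
Initial: C1(4μF, Q=12μC, V=3.00V), C2(4μF, Q=9μC, V=2.25V), C3(3μF, Q=10μC, V=3.33V), C4(6μF, Q=5μC, V=0.83V)
Op 1: CLOSE 3-4: Q_total=15.00, C_total=9.00, V=1.67; Q3=5.00, Q4=10.00; dissipated=6.250
Op 2: CLOSE 4-3: Q_total=15.00, C_total=9.00, V=1.67; Q4=10.00, Q3=5.00; dissipated=0.000
Op 3: GROUND 3: Q3=0; energy lost=4.167
Total dissipated: 10.417 μJ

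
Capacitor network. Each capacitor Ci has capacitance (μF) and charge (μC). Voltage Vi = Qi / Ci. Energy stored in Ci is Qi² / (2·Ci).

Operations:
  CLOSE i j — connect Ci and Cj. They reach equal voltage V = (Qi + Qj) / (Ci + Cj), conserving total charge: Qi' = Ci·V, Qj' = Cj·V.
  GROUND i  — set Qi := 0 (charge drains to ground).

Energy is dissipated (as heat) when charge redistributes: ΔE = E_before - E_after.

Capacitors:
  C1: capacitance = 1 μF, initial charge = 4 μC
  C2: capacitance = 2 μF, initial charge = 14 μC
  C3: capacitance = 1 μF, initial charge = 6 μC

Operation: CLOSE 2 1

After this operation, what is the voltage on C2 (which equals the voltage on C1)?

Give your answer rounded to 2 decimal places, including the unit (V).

Initial: C1(1μF, Q=4μC, V=4.00V), C2(2μF, Q=14μC, V=7.00V), C3(1μF, Q=6μC, V=6.00V)
Op 1: CLOSE 2-1: Q_total=18.00, C_total=3.00, V=6.00; Q2=12.00, Q1=6.00; dissipated=3.000

Answer: 6.00 V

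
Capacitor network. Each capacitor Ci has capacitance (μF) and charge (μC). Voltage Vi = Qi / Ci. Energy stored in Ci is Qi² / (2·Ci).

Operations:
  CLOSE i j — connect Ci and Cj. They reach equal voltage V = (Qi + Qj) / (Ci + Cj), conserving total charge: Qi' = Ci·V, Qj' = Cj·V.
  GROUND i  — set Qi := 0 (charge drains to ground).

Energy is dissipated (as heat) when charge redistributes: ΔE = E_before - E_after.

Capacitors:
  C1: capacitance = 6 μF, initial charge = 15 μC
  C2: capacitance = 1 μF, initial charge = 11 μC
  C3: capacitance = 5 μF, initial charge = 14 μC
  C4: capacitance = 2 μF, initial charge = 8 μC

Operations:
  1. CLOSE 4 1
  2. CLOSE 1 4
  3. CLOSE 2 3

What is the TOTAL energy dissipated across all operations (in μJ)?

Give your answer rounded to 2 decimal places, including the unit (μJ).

Initial: C1(6μF, Q=15μC, V=2.50V), C2(1μF, Q=11μC, V=11.00V), C3(5μF, Q=14μC, V=2.80V), C4(2μF, Q=8μC, V=4.00V)
Op 1: CLOSE 4-1: Q_total=23.00, C_total=8.00, V=2.88; Q4=5.75, Q1=17.25; dissipated=1.688
Op 2: CLOSE 1-4: Q_total=23.00, C_total=8.00, V=2.88; Q1=17.25, Q4=5.75; dissipated=0.000
Op 3: CLOSE 2-3: Q_total=25.00, C_total=6.00, V=4.17; Q2=4.17, Q3=20.83; dissipated=28.017
Total dissipated: 29.704 μJ

Answer: 29.70 μJ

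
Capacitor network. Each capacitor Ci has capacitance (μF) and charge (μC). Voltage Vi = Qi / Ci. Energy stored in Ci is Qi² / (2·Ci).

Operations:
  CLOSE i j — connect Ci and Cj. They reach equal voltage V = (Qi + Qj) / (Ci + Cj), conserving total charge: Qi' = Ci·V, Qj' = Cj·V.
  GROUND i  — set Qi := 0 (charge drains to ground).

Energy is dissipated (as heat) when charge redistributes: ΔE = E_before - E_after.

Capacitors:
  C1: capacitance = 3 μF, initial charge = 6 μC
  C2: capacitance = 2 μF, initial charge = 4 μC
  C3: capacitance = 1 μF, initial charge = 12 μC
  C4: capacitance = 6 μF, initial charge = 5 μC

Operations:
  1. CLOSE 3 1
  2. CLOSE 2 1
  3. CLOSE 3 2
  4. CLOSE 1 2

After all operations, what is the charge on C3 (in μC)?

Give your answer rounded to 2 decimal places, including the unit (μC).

Answer: 3.83 μC

Derivation:
Initial: C1(3μF, Q=6μC, V=2.00V), C2(2μF, Q=4μC, V=2.00V), C3(1μF, Q=12μC, V=12.00V), C4(6μF, Q=5μC, V=0.83V)
Op 1: CLOSE 3-1: Q_total=18.00, C_total=4.00, V=4.50; Q3=4.50, Q1=13.50; dissipated=37.500
Op 2: CLOSE 2-1: Q_total=17.50, C_total=5.00, V=3.50; Q2=7.00, Q1=10.50; dissipated=3.750
Op 3: CLOSE 3-2: Q_total=11.50, C_total=3.00, V=3.83; Q3=3.83, Q2=7.67; dissipated=0.333
Op 4: CLOSE 1-2: Q_total=18.17, C_total=5.00, V=3.63; Q1=10.90, Q2=7.27; dissipated=0.067
Final charges: Q1=10.90, Q2=7.27, Q3=3.83, Q4=5.00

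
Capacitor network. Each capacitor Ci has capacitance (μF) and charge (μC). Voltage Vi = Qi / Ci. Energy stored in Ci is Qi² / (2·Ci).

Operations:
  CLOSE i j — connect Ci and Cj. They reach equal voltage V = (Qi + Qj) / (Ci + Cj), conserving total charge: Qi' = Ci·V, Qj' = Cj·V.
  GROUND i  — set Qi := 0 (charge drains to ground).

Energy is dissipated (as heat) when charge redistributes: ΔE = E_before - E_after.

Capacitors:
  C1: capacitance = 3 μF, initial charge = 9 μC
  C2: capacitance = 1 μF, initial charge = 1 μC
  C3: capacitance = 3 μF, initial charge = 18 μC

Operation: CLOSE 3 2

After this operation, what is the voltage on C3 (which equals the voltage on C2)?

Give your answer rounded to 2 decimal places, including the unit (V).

Initial: C1(3μF, Q=9μC, V=3.00V), C2(1μF, Q=1μC, V=1.00V), C3(3μF, Q=18μC, V=6.00V)
Op 1: CLOSE 3-2: Q_total=19.00, C_total=4.00, V=4.75; Q3=14.25, Q2=4.75; dissipated=9.375

Answer: 4.75 V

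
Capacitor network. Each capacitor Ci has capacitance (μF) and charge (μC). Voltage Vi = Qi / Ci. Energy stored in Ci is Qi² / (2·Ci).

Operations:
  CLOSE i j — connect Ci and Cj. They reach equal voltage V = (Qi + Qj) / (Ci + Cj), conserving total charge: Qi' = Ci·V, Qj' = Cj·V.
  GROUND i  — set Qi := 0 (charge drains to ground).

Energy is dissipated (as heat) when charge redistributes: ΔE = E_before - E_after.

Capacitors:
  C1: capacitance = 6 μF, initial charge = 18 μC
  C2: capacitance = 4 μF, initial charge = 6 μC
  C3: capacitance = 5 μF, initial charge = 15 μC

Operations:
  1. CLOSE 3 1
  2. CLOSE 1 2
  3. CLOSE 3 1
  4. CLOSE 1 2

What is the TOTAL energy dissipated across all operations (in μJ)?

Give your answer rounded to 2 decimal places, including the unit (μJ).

Answer: 3.28 μJ

Derivation:
Initial: C1(6μF, Q=18μC, V=3.00V), C2(4μF, Q=6μC, V=1.50V), C3(5μF, Q=15μC, V=3.00V)
Op 1: CLOSE 3-1: Q_total=33.00, C_total=11.00, V=3.00; Q3=15.00, Q1=18.00; dissipated=0.000
Op 2: CLOSE 1-2: Q_total=24.00, C_total=10.00, V=2.40; Q1=14.40, Q2=9.60; dissipated=2.700
Op 3: CLOSE 3-1: Q_total=29.40, C_total=11.00, V=2.67; Q3=13.36, Q1=16.04; dissipated=0.491
Op 4: CLOSE 1-2: Q_total=25.64, C_total=10.00, V=2.56; Q1=15.38, Q2=10.25; dissipated=0.089
Total dissipated: 3.280 μJ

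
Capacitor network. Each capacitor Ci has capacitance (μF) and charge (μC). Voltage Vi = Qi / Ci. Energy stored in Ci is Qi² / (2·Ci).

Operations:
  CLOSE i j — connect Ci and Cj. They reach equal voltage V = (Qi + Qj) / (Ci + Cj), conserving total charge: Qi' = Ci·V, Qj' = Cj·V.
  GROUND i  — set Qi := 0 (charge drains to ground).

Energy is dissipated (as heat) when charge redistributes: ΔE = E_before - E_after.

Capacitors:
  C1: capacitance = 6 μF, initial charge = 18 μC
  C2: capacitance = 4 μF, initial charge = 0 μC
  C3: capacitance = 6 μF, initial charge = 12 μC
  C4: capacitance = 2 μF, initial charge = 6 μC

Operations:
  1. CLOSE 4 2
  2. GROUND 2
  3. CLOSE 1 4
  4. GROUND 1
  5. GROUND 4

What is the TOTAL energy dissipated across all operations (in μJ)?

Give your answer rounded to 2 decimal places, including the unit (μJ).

Initial: C1(6μF, Q=18μC, V=3.00V), C2(4μF, Q=0μC, V=0.00V), C3(6μF, Q=12μC, V=2.00V), C4(2μF, Q=6μC, V=3.00V)
Op 1: CLOSE 4-2: Q_total=6.00, C_total=6.00, V=1.00; Q4=2.00, Q2=4.00; dissipated=6.000
Op 2: GROUND 2: Q2=0; energy lost=2.000
Op 3: CLOSE 1-4: Q_total=20.00, C_total=8.00, V=2.50; Q1=15.00, Q4=5.00; dissipated=3.000
Op 4: GROUND 1: Q1=0; energy lost=18.750
Op 5: GROUND 4: Q4=0; energy lost=6.250
Total dissipated: 36.000 μJ

Answer: 36.00 μJ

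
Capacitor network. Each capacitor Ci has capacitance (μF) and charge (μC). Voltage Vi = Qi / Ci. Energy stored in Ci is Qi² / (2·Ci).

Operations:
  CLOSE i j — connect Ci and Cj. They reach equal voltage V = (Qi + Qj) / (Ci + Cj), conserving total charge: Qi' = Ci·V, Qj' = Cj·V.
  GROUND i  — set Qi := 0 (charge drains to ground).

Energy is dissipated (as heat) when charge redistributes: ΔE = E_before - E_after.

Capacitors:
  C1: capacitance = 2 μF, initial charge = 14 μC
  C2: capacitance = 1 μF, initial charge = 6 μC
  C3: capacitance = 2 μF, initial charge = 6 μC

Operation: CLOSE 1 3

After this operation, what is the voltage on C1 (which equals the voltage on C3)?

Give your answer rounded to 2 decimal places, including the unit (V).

Initial: C1(2μF, Q=14μC, V=7.00V), C2(1μF, Q=6μC, V=6.00V), C3(2μF, Q=6μC, V=3.00V)
Op 1: CLOSE 1-3: Q_total=20.00, C_total=4.00, V=5.00; Q1=10.00, Q3=10.00; dissipated=8.000

Answer: 5.00 V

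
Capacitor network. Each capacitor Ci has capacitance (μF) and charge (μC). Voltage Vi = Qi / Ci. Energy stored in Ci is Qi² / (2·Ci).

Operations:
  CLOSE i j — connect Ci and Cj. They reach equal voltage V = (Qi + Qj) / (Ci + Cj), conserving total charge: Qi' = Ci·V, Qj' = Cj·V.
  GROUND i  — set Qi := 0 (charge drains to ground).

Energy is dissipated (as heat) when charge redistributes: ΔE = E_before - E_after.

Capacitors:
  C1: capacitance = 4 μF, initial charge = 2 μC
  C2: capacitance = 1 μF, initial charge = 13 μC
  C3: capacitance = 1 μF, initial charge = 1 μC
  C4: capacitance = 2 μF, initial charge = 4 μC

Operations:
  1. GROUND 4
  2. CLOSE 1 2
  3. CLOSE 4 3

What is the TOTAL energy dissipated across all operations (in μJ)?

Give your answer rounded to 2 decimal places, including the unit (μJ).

Answer: 66.83 μJ

Derivation:
Initial: C1(4μF, Q=2μC, V=0.50V), C2(1μF, Q=13μC, V=13.00V), C3(1μF, Q=1μC, V=1.00V), C4(2μF, Q=4μC, V=2.00V)
Op 1: GROUND 4: Q4=0; energy lost=4.000
Op 2: CLOSE 1-2: Q_total=15.00, C_total=5.00, V=3.00; Q1=12.00, Q2=3.00; dissipated=62.500
Op 3: CLOSE 4-3: Q_total=1.00, C_total=3.00, V=0.33; Q4=0.67, Q3=0.33; dissipated=0.333
Total dissipated: 66.833 μJ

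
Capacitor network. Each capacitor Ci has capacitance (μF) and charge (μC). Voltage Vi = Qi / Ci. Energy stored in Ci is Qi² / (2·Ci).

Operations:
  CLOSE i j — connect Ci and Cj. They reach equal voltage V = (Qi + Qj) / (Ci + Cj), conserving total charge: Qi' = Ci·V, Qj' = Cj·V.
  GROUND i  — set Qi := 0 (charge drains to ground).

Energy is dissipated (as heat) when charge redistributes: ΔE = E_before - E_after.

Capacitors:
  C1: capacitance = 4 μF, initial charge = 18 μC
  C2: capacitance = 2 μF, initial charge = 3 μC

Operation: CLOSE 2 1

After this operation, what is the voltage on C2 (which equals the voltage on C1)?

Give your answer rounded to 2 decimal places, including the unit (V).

Initial: C1(4μF, Q=18μC, V=4.50V), C2(2μF, Q=3μC, V=1.50V)
Op 1: CLOSE 2-1: Q_total=21.00, C_total=6.00, V=3.50; Q2=7.00, Q1=14.00; dissipated=6.000

Answer: 3.50 V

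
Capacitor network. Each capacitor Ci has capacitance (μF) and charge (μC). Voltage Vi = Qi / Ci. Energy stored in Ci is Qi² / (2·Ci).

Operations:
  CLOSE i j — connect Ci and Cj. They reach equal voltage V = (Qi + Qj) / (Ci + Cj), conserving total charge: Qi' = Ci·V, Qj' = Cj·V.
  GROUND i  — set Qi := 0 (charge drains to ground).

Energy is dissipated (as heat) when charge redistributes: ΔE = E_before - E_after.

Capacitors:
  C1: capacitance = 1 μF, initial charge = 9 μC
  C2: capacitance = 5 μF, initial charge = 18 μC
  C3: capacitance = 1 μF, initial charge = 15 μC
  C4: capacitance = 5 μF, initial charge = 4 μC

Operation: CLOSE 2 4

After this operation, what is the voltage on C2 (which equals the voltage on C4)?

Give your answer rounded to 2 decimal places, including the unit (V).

Answer: 2.20 V

Derivation:
Initial: C1(1μF, Q=9μC, V=9.00V), C2(5μF, Q=18μC, V=3.60V), C3(1μF, Q=15μC, V=15.00V), C4(5μF, Q=4μC, V=0.80V)
Op 1: CLOSE 2-4: Q_total=22.00, C_total=10.00, V=2.20; Q2=11.00, Q4=11.00; dissipated=9.800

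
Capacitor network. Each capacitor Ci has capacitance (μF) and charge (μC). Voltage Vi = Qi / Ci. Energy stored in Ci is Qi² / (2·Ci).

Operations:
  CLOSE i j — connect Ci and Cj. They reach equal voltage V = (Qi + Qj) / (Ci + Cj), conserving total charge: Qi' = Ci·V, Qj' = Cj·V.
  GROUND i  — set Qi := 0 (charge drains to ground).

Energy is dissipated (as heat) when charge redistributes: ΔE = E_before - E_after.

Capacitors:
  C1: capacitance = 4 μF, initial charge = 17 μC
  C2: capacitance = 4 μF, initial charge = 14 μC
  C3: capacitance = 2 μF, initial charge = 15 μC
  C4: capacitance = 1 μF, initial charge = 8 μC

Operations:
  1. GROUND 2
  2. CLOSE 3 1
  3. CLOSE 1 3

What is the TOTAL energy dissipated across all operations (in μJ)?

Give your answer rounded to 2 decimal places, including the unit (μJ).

Answer: 31.54 μJ

Derivation:
Initial: C1(4μF, Q=17μC, V=4.25V), C2(4μF, Q=14μC, V=3.50V), C3(2μF, Q=15μC, V=7.50V), C4(1μF, Q=8μC, V=8.00V)
Op 1: GROUND 2: Q2=0; energy lost=24.500
Op 2: CLOSE 3-1: Q_total=32.00, C_total=6.00, V=5.33; Q3=10.67, Q1=21.33; dissipated=7.042
Op 3: CLOSE 1-3: Q_total=32.00, C_total=6.00, V=5.33; Q1=21.33, Q3=10.67; dissipated=0.000
Total dissipated: 31.542 μJ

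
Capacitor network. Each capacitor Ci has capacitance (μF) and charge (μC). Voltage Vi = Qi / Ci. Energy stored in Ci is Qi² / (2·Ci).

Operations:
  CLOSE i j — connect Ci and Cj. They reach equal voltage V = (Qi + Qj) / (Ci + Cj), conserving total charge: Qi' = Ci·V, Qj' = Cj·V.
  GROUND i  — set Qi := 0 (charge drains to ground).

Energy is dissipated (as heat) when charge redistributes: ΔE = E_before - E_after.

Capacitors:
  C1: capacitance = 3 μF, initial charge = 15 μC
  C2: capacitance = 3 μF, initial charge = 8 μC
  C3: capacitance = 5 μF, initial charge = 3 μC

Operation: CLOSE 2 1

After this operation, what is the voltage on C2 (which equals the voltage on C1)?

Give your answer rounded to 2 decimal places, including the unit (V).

Initial: C1(3μF, Q=15μC, V=5.00V), C2(3μF, Q=8μC, V=2.67V), C3(5μF, Q=3μC, V=0.60V)
Op 1: CLOSE 2-1: Q_total=23.00, C_total=6.00, V=3.83; Q2=11.50, Q1=11.50; dissipated=4.083

Answer: 3.83 V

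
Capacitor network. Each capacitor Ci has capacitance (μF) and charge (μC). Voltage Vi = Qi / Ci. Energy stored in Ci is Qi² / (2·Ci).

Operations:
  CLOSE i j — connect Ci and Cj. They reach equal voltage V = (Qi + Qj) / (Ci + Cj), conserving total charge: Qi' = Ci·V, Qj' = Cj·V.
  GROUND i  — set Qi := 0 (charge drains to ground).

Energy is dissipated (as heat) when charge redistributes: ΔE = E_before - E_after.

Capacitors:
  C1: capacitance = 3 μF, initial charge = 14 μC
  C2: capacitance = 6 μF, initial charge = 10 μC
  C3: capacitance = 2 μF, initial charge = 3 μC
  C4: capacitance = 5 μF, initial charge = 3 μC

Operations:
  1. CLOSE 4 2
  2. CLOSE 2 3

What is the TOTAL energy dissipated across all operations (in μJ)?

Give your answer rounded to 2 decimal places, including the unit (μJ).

Initial: C1(3μF, Q=14μC, V=4.67V), C2(6μF, Q=10μC, V=1.67V), C3(2μF, Q=3μC, V=1.50V), C4(5μF, Q=3μC, V=0.60V)
Op 1: CLOSE 4-2: Q_total=13.00, C_total=11.00, V=1.18; Q4=5.91, Q2=7.09; dissipated=1.552
Op 2: CLOSE 2-3: Q_total=10.09, C_total=8.00, V=1.26; Q2=7.57, Q3=2.52; dissipated=0.076
Total dissipated: 1.627 μJ

Answer: 1.63 μJ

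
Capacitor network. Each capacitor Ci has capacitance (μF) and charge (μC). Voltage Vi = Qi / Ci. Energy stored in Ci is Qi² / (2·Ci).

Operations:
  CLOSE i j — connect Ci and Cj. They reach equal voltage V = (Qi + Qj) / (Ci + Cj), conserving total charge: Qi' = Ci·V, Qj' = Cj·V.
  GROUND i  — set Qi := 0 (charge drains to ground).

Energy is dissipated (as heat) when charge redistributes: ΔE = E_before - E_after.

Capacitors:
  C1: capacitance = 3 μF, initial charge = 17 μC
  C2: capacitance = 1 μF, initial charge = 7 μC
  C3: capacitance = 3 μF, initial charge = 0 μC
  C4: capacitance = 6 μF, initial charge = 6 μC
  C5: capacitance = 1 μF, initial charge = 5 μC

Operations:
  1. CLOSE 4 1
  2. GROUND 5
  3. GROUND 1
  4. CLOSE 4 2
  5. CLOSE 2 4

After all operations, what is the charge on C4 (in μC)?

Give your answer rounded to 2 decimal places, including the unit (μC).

Initial: C1(3μF, Q=17μC, V=5.67V), C2(1μF, Q=7μC, V=7.00V), C3(3μF, Q=0μC, V=0.00V), C4(6μF, Q=6μC, V=1.00V), C5(1μF, Q=5μC, V=5.00V)
Op 1: CLOSE 4-1: Q_total=23.00, C_total=9.00, V=2.56; Q4=15.33, Q1=7.67; dissipated=21.778
Op 2: GROUND 5: Q5=0; energy lost=12.500
Op 3: GROUND 1: Q1=0; energy lost=9.796
Op 4: CLOSE 4-2: Q_total=22.33, C_total=7.00, V=3.19; Q4=19.14, Q2=3.19; dissipated=8.466
Op 5: CLOSE 2-4: Q_total=22.33, C_total=7.00, V=3.19; Q2=3.19, Q4=19.14; dissipated=0.000
Final charges: Q1=0.00, Q2=3.19, Q3=0.00, Q4=19.14, Q5=0.00

Answer: 19.14 μC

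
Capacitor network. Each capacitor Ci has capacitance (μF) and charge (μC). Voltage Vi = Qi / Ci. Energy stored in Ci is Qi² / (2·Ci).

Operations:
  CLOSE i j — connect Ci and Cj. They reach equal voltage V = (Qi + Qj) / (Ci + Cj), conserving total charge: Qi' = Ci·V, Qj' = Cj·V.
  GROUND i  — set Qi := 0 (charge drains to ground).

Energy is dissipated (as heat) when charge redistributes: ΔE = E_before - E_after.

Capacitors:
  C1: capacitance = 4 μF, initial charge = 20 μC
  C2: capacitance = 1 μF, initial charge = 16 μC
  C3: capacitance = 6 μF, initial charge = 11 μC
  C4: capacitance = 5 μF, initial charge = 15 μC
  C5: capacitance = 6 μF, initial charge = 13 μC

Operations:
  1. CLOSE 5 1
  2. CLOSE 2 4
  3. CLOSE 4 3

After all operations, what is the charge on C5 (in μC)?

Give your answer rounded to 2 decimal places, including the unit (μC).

Initial: C1(4μF, Q=20μC, V=5.00V), C2(1μF, Q=16μC, V=16.00V), C3(6μF, Q=11μC, V=1.83V), C4(5μF, Q=15μC, V=3.00V), C5(6μF, Q=13μC, V=2.17V)
Op 1: CLOSE 5-1: Q_total=33.00, C_total=10.00, V=3.30; Q5=19.80, Q1=13.20; dissipated=9.633
Op 2: CLOSE 2-4: Q_total=31.00, C_total=6.00, V=5.17; Q2=5.17, Q4=25.83; dissipated=70.417
Op 3: CLOSE 4-3: Q_total=36.83, C_total=11.00, V=3.35; Q4=16.74, Q3=20.09; dissipated=15.152
Final charges: Q1=13.20, Q2=5.17, Q3=20.09, Q4=16.74, Q5=19.80

Answer: 19.80 μC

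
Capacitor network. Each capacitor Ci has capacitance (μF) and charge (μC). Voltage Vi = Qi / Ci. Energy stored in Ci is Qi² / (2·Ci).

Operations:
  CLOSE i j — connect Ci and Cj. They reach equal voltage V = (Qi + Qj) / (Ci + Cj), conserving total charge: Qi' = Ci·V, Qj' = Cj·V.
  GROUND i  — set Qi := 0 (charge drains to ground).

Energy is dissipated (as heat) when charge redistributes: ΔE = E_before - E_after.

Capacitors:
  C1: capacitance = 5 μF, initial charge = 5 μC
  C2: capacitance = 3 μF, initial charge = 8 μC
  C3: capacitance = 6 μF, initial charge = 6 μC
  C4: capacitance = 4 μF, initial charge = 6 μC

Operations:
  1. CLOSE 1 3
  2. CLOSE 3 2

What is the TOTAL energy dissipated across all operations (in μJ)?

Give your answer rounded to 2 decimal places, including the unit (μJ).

Initial: C1(5μF, Q=5μC, V=1.00V), C2(3μF, Q=8μC, V=2.67V), C3(6μF, Q=6μC, V=1.00V), C4(4μF, Q=6μC, V=1.50V)
Op 1: CLOSE 1-3: Q_total=11.00, C_total=11.00, V=1.00; Q1=5.00, Q3=6.00; dissipated=0.000
Op 2: CLOSE 3-2: Q_total=14.00, C_total=9.00, V=1.56; Q3=9.33, Q2=4.67; dissipated=2.778
Total dissipated: 2.778 μJ

Answer: 2.78 μJ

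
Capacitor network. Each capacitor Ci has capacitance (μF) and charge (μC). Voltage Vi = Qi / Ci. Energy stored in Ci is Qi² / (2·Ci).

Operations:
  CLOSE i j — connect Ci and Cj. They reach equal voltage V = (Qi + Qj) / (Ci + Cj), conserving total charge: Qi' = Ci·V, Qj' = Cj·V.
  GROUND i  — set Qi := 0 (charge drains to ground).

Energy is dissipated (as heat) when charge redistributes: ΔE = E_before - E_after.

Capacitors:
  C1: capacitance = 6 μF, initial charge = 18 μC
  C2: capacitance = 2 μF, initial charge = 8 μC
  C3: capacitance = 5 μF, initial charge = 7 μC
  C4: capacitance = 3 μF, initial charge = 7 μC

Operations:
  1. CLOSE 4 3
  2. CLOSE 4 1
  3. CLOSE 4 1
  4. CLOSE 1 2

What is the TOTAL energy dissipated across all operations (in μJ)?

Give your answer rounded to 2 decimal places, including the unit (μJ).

Answer: 3.88 μJ

Derivation:
Initial: C1(6μF, Q=18μC, V=3.00V), C2(2μF, Q=8μC, V=4.00V), C3(5μF, Q=7μC, V=1.40V), C4(3μF, Q=7μC, V=2.33V)
Op 1: CLOSE 4-3: Q_total=14.00, C_total=8.00, V=1.75; Q4=5.25, Q3=8.75; dissipated=0.817
Op 2: CLOSE 4-1: Q_total=23.25, C_total=9.00, V=2.58; Q4=7.75, Q1=15.50; dissipated=1.562
Op 3: CLOSE 4-1: Q_total=23.25, C_total=9.00, V=2.58; Q4=7.75, Q1=15.50; dissipated=0.000
Op 4: CLOSE 1-2: Q_total=23.50, C_total=8.00, V=2.94; Q1=17.62, Q2=5.88; dissipated=1.505
Total dissipated: 3.884 μJ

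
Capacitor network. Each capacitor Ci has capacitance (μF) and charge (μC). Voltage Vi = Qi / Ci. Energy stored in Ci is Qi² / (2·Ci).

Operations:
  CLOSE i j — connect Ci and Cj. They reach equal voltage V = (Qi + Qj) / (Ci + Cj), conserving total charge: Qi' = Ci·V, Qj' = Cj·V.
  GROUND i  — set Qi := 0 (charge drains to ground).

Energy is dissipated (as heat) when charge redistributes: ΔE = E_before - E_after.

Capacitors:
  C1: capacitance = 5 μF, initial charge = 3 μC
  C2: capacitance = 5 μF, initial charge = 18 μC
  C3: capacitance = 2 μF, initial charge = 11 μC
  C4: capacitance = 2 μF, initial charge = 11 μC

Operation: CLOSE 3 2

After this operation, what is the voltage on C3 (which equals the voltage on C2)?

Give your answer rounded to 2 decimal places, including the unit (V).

Answer: 4.14 V

Derivation:
Initial: C1(5μF, Q=3μC, V=0.60V), C2(5μF, Q=18μC, V=3.60V), C3(2μF, Q=11μC, V=5.50V), C4(2μF, Q=11μC, V=5.50V)
Op 1: CLOSE 3-2: Q_total=29.00, C_total=7.00, V=4.14; Q3=8.29, Q2=20.71; dissipated=2.579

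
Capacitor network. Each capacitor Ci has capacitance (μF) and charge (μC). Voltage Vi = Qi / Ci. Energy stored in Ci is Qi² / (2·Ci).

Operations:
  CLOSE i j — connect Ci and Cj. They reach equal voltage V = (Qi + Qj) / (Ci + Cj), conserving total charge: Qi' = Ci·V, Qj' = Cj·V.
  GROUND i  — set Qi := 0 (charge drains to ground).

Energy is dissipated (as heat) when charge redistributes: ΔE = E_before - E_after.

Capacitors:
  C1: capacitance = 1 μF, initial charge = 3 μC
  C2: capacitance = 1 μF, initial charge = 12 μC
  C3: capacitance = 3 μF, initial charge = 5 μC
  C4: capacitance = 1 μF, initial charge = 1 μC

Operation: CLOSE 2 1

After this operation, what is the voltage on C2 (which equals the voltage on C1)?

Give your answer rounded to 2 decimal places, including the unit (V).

Initial: C1(1μF, Q=3μC, V=3.00V), C2(1μF, Q=12μC, V=12.00V), C3(3μF, Q=5μC, V=1.67V), C4(1μF, Q=1μC, V=1.00V)
Op 1: CLOSE 2-1: Q_total=15.00, C_total=2.00, V=7.50; Q2=7.50, Q1=7.50; dissipated=20.250

Answer: 7.50 V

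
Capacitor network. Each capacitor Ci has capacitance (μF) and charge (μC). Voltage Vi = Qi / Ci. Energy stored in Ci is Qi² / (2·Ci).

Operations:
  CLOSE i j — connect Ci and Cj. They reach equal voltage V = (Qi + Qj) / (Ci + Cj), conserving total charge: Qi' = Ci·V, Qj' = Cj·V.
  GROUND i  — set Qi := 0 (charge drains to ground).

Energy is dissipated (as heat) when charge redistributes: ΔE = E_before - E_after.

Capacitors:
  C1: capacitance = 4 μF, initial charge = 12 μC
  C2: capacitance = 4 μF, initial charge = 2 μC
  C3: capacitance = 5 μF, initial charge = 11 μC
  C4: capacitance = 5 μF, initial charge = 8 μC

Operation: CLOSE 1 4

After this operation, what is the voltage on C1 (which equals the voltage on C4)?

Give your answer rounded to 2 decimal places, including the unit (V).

Answer: 2.22 V

Derivation:
Initial: C1(4μF, Q=12μC, V=3.00V), C2(4μF, Q=2μC, V=0.50V), C3(5μF, Q=11μC, V=2.20V), C4(5μF, Q=8μC, V=1.60V)
Op 1: CLOSE 1-4: Q_total=20.00, C_total=9.00, V=2.22; Q1=8.89, Q4=11.11; dissipated=2.178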